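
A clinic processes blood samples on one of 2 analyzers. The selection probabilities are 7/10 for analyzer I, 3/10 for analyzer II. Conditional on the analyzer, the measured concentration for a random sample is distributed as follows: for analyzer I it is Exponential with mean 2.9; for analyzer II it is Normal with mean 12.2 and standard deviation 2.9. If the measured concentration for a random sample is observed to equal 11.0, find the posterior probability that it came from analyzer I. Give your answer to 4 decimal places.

Likelihoods f(11.0 | ·): I: 0.00776744; II: 0.126279.
Posterior ∝ prior × likelihood. Numerator for I: 0.7·0.00776744 = 0.00543721.
Normalizing constant: 0.7·0.00776744 + 0.3·0.126279 = 0.0433209.
P(I | observation) = 0.00543721 / 0.0433209 = 0.12551.

0.1255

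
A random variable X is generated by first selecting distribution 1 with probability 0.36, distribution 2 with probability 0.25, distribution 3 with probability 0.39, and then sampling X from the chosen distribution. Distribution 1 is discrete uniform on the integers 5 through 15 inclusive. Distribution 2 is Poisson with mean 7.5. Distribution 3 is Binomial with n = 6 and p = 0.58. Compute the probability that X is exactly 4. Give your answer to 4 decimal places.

Conditional on each component, P(X = 4): 1: 0; 2: 0.0729164; 3: 0.299434.
By total probability, P(X = 4) = 0.36·0 + 0.25·0.0729164 + 0.39·0.299434 = 0.135009.

0.1350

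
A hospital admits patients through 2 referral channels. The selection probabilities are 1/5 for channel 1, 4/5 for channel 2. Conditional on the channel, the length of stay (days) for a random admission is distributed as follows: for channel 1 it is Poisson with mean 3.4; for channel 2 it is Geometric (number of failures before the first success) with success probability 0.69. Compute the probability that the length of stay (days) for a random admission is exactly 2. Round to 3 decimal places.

0.092

Conditional on each channel, P(X = 2): 1: 0.192898; 2: 0.066309.
By total probability, P(X = 2) = 0.2·0.192898 + 0.8·0.066309 = 0.0916267.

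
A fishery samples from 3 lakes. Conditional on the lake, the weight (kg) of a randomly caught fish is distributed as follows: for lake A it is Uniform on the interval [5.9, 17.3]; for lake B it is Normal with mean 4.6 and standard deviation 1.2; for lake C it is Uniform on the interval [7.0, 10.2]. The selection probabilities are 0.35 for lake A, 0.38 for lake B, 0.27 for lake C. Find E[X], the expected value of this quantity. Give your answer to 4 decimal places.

8.1300

Component means — A: 11.6; B: 4.6; C: 8.6.
E[X] = 0.35·11.6 + 0.38·4.6 + 0.27·8.6 = 8.13.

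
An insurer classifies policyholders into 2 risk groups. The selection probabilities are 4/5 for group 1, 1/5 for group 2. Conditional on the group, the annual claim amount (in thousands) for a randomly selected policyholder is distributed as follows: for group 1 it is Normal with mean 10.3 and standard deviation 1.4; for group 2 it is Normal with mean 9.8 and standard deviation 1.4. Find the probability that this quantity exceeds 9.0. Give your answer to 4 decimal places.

0.8020

Conditional on each group, P(X > 9.0): 1: 0.823444; 2: 0.716145.
By total probability, P(X > 9.0) = 0.8·0.823444 + 0.2·0.716145 = 0.801985.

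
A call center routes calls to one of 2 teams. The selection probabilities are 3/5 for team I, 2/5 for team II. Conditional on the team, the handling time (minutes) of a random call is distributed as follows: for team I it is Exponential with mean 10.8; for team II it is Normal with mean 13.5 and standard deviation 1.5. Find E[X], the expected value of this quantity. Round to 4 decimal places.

11.8800

Component means — I: 10.8; II: 13.5.
E[X] = 0.6·10.8 + 0.4·13.5 = 11.88.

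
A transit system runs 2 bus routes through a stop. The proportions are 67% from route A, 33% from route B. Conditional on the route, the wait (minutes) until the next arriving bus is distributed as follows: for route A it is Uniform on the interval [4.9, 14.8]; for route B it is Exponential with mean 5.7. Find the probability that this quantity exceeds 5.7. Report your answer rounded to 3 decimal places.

0.737

Conditional on each route, P(X > 5.7): A: 0.919192; B: 0.367879.
By total probability, P(X > 5.7) = 0.67·0.919192 + 0.33·0.367879 = 0.737259.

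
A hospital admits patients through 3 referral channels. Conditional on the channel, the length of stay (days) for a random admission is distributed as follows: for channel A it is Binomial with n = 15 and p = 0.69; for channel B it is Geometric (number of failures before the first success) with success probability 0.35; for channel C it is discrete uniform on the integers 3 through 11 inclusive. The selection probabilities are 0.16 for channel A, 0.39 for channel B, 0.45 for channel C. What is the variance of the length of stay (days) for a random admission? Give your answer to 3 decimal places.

15.533

Per component, A: μ=10.35, E[X²]=110.331; B: μ=1.85714, E[X²]=8.7551; C: μ=7, E[X²]=55.6667.
E[X] = 0.16·10.35 + 0.39·1.85714 + 0.45·7 = 5.53029.
E[X²] = 0.16·110.331 + 0.39·8.7551 + 0.45·55.6667 = 46.1174.
Var(X) = E[X²] − (E[X])² = 46.1174 − 30.5841 = 15.5334.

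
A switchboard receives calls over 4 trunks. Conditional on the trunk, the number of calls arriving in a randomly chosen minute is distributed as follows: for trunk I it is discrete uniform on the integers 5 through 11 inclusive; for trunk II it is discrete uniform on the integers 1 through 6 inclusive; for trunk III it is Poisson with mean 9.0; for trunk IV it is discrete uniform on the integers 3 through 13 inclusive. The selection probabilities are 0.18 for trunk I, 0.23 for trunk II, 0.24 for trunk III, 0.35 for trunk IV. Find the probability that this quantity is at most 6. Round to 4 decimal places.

0.4583

Conditional on each trunk, P(X ≤ 6): I: 0.285714; II: 1; III: 0.206781; IV: 0.363636.
By total probability, P(X ≤ 6) = 0.18·0.285714 + 0.23·1 + 0.24·0.206781 + 0.35·0.363636 = 0.458329.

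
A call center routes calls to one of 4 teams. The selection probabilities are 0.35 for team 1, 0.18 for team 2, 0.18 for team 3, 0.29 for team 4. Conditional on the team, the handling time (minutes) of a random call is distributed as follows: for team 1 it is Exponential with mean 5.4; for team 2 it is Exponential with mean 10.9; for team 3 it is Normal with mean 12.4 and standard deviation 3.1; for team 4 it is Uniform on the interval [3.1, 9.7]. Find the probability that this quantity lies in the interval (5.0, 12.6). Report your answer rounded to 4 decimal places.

0.4615

Conditional on each team, P(5.0 < X < 12.6): 1: 0.299192; 2: 0.317341; 3: 0.517229; 4: 0.712121.
By total probability, P(5.0 < X < 12.6) = 0.35·0.299192 + 0.18·0.317341 + 0.18·0.517229 + 0.29·0.712121 = 0.461455.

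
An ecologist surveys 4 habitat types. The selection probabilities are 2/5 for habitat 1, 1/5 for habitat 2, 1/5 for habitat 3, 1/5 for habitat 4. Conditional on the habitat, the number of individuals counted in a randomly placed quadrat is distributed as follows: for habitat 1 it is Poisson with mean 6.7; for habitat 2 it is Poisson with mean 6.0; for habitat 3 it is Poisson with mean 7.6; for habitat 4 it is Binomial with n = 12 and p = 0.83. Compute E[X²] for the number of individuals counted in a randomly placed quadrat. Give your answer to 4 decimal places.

62.2870

For each component E[X²] = Var + (mean)², giving 1: 51.59; 2: 42; 3: 65.36; 4: 100.895.
Overall E[X²] = 0.4·51.59 + 0.2·42 + 0.2·65.36 + 0.2·100.895 = 62.287.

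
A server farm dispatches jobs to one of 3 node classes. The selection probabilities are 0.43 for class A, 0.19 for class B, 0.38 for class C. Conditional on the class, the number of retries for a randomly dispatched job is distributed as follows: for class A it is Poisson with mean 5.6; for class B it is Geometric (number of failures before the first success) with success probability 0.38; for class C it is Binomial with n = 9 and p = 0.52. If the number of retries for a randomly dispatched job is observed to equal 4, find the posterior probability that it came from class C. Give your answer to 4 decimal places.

0.5405

Likelihoods P(X=4 | ·): A: 0.151528; B: 0.0561501; C: 0.234742.
Posterior ∝ prior × likelihood. Numerator for C: 0.38·0.234742 = 0.0892018.
Normalizing constant: 0.43·0.151528 + 0.19·0.0561501 + 0.38·0.234742 = 0.165027.
P(C | observation) = 0.0892018 / 0.165027 = 0.540528.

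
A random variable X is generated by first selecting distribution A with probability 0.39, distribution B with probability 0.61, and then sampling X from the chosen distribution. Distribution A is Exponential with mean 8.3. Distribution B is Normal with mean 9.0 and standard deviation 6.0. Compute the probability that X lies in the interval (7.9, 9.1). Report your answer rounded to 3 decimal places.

0.069

Conditional on each component, P(7.9 < X < 9.1): A: 0.0519663; B: 0.0793805.
By total probability, P(7.9 < X < 9.1) = 0.39·0.0519663 + 0.61·0.0793805 = 0.068689.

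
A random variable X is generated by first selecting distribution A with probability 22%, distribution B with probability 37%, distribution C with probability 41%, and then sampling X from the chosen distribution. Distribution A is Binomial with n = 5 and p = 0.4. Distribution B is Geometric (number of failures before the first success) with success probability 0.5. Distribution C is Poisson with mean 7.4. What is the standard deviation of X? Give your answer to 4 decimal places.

Per component, A: μ=2, E[X²]=5.2; B: μ=1, E[X²]=3; C: μ=7.4, E[X²]=62.16.
E[X] = 0.22·2 + 0.37·1 + 0.41·7.4 = 3.844.
E[X²] = 0.22·5.2 + 0.37·3 + 0.41·62.16 = 27.7396.
Var(X) = E[X²] − (E[X])² = 27.7396 − 14.7763 = 12.9633.
SD(X) = √12.9633 = 3.60045.

3.6005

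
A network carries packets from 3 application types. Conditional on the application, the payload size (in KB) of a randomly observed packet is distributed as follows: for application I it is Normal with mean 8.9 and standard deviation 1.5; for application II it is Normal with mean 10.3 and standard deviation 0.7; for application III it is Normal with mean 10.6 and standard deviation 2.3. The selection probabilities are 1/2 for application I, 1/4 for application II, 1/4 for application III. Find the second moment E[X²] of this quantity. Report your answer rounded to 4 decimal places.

For each component E[X²] = Var + (mean)², giving I: 81.46; II: 106.58; III: 117.65.
Overall E[X²] = 0.5·81.46 + 0.25·106.58 + 0.25·117.65 = 96.7875.

96.7875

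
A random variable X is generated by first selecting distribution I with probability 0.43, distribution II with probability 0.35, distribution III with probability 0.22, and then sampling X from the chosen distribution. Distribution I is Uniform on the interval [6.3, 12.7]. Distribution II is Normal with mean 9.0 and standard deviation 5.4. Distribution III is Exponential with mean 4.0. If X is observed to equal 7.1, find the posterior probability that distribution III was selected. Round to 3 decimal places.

0.092

Likelihoods f(7.1 | ·): I: 0.15625; II: 0.0694438; III: 0.0423709.
Posterior ∝ prior × likelihood. Numerator for III: 0.22·0.0423709 = 0.00932159.
Normalizing constant: 0.43·0.15625 + 0.35·0.0694438 + 0.22·0.0423709 = 0.100814.
P(III | observation) = 0.00932159 / 0.100814 = 0.0924629.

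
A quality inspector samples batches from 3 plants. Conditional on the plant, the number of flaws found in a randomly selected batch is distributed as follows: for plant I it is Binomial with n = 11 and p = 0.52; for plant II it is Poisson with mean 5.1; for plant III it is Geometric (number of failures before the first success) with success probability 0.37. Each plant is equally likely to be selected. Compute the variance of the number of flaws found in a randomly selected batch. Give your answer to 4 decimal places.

7.2675

Per component, I: μ=5.72, E[X²]=35.464; II: μ=5.1, E[X²]=31.11; III: μ=1.7027, E[X²]=7.5011.
E[X] = 0.333333·5.72 + 0.333333·5.1 + 0.333333·1.7027 = 4.17423.
E[X²] = 0.333333·35.464 + 0.333333·31.11 + 0.333333·7.5011 = 24.6917.
Var(X) = E[X²] − (E[X])² = 24.6917 − 17.4242 = 7.26747.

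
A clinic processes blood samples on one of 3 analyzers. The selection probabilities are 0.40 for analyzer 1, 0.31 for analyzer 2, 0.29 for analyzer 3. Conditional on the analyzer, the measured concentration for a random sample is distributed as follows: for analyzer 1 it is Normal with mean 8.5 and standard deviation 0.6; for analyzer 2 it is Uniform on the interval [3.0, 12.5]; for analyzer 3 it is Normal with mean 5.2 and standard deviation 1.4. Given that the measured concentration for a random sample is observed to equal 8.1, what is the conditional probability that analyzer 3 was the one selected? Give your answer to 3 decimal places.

0.038

Likelihoods f(8.1 | ·): 1: 0.532413; 2: 0.105263; 3: 0.033346.
Posterior ∝ prior × likelihood. Numerator for 3: 0.29·0.033346 = 0.00967033.
Normalizing constant: 0.4·0.532413 + 0.31·0.105263 + 0.29·0.033346 = 0.255267.
P(3 | observation) = 0.00967033 / 0.255267 = 0.0378831.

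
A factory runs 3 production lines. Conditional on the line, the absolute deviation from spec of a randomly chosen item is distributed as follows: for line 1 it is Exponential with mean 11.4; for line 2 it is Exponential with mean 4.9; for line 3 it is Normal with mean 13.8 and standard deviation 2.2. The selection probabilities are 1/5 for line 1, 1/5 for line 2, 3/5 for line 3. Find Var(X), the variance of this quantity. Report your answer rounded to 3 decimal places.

45.584

Per component, 1: μ=11.4, E[X²]=259.92; 2: μ=4.9, E[X²]=48.02; 3: μ=13.8, E[X²]=195.28.
E[X] = 0.2·11.4 + 0.2·4.9 + 0.6·13.8 = 11.54.
E[X²] = 0.2·259.92 + 0.2·48.02 + 0.6·195.28 = 178.756.
Var(X) = E[X²] − (E[X])² = 178.756 − 133.172 = 45.5844.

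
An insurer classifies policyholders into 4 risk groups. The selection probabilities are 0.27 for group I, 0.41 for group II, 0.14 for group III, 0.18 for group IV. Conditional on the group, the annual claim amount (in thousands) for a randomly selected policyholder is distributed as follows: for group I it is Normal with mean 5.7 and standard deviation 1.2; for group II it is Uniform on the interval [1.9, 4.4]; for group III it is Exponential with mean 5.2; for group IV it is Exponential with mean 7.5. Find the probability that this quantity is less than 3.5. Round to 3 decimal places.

0.407

Conditional on each group, P(X < 3.5): I: 0.0333765; II: 0.64; III: 0.489863; IV: 0.372911.
By total probability, P(X < 3.5) = 0.27·0.0333765 + 0.41·0.64 + 0.14·0.489863 + 0.18·0.372911 = 0.407117.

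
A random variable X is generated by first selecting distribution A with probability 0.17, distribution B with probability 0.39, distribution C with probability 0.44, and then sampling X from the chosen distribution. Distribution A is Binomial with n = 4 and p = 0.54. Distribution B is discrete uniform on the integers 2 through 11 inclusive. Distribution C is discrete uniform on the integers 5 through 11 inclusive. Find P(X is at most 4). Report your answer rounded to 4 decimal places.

Conditional on each component, P(X ≤ 4): A: 1; B: 0.3; C: 0.
By total probability, P(X ≤ 4) = 0.17·1 + 0.39·0.3 + 0.44·0 = 0.287.

0.2870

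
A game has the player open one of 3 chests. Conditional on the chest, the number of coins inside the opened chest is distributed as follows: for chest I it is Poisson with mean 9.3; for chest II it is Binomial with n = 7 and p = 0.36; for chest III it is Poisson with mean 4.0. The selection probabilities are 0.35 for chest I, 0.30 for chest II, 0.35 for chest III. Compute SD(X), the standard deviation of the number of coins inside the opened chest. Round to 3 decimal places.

Per component, I: μ=9.3, E[X²]=95.79; II: μ=2.52, E[X²]=7.9632; III: μ=4, E[X²]=20.
E[X] = 0.35·9.3 + 0.3·2.52 + 0.35·4 = 5.411.
E[X²] = 0.35·95.79 + 0.3·7.9632 + 0.35·20 = 42.9155.
Var(X) = E[X²] − (E[X])² = 42.9155 − 29.2789 = 13.6365.
SD(X) = √13.6365 = 3.69277.

3.693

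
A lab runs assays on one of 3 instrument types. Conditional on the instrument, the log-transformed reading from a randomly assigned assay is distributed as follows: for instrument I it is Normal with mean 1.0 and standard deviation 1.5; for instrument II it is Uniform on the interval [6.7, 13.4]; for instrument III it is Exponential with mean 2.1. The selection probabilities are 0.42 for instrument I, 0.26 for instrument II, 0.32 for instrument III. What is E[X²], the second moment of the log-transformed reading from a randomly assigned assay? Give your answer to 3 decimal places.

31.421

For each component E[X²] = Var + (mean)², giving I: 3.25; II: 104.743; III: 8.82.
Overall E[X²] = 0.42·3.25 + 0.26·104.743 + 0.32·8.82 = 31.4207.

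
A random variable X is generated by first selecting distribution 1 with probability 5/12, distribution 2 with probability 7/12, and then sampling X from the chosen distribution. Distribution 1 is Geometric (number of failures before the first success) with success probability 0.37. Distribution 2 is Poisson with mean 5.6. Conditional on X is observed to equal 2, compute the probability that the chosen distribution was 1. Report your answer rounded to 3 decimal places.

Likelihoods P(X=2 | ·): 1: 0.146853; 2: 0.0579825.
Posterior ∝ prior × likelihood. Numerator for 1: 0.416667·0.146853 = 0.0611888.
Normalizing constant: 0.416667·0.146853 + 0.583333·0.0579825 = 0.0950119.
P(1 | observation) = 0.0611888 / 0.0950119 = 0.644012.

0.644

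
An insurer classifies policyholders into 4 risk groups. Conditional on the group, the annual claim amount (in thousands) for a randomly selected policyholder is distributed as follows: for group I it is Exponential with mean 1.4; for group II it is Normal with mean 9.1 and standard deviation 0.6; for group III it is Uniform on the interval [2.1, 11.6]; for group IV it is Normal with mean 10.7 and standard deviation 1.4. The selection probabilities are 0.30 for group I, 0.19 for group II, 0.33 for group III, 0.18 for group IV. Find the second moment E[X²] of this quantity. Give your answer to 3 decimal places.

55.906

For each component E[X²] = Var + (mean)², giving I: 3.92; II: 83.17; III: 54.4433; IV: 116.45.
Overall E[X²] = 0.3·3.92 + 0.19·83.17 + 0.33·54.4433 + 0.18·116.45 = 55.9056.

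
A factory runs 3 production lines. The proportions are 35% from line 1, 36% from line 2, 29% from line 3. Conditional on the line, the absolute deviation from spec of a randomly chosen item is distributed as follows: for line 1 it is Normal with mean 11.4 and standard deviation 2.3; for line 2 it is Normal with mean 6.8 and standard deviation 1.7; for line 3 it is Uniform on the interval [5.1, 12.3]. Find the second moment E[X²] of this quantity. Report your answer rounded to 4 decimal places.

88.2272

For each component E[X²] = Var + (mean)², giving 1: 135.25; 2: 49.13; 3: 80.01.
Overall E[X²] = 0.35·135.25 + 0.36·49.13 + 0.29·80.01 = 88.2272.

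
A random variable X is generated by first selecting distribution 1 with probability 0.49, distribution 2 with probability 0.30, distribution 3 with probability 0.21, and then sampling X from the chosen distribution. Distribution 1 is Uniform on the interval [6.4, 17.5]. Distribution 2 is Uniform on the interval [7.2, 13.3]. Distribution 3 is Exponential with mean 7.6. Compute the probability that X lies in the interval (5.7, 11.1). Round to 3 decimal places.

Conditional on each component, P(5.7 < X < 11.1): 1: 0.423423; 2: 0.639344; 3: 0.240252.
By total probability, P(5.7 < X < 11.1) = 0.49·0.423423 + 0.3·0.639344 + 0.21·0.240252 = 0.449734.

0.450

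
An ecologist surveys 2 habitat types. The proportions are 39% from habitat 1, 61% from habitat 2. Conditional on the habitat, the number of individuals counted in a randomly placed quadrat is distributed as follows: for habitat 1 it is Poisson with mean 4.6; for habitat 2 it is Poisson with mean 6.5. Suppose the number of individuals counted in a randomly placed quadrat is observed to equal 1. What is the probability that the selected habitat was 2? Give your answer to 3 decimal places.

Likelihoods P(X=1 | ·): 1: 0.0462384; 2: 0.00977235.
Posterior ∝ prior × likelihood. Numerator for 2: 0.61·0.00977235 = 0.00596114.
Normalizing constant: 0.39·0.0462384 + 0.61·0.00977235 = 0.0239941.
P(2 | observation) = 0.00596114 / 0.0239941 = 0.248441.

0.248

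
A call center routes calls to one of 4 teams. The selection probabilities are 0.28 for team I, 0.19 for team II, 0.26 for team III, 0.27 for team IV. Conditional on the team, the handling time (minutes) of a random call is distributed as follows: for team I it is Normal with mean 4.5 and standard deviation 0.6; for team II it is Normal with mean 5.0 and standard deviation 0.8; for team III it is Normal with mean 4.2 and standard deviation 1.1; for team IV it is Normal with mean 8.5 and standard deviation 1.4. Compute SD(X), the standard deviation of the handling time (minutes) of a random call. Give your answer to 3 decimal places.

2.062

Per component, I: μ=4.5, E[X²]=20.61; II: μ=5, E[X²]=25.64; III: μ=4.2, E[X²]=18.85; IV: μ=8.5, E[X²]=74.21.
E[X] = 0.28·4.5 + 0.19·5 + 0.26·4.2 + 0.27·8.5 = 5.597.
E[X²] = 0.28·20.61 + 0.19·25.64 + 0.26·18.85 + 0.27·74.21 = 35.5801.
Var(X) = E[X²] − (E[X])² = 35.5801 − 31.3264 = 4.25369.
SD(X) = √4.25369 = 2.06245.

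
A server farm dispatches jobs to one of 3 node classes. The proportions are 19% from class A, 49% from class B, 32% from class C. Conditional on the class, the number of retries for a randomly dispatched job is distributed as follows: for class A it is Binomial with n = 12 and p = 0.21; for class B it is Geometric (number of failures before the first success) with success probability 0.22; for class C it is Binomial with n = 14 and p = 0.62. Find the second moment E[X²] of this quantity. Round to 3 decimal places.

For each component E[X²] = Var + (mean)², giving A: 8.3412; B: 28.686; C: 78.6408.
Overall E[X²] = 0.19·8.3412 + 0.49·28.686 + 0.32·78.6408 = 40.806.

40.806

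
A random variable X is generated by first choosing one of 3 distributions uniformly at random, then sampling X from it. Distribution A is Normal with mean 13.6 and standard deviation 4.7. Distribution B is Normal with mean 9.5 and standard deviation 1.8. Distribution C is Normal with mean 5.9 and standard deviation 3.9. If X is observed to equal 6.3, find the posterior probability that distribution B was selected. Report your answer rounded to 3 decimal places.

0.264

Likelihoods f(6.3 | ·): A: 0.0254077; B: 0.0456399; C: 0.101756.
Posterior ∝ prior × likelihood. Numerator for B: 0.333333·0.0456399 = 0.0152133.
Normalizing constant: 0.333333·0.0254077 + 0.333333·0.0456399 + 0.333333·0.101756 = 0.0576013.
P(B | observation) = 0.0152133 / 0.0576013 = 0.264114.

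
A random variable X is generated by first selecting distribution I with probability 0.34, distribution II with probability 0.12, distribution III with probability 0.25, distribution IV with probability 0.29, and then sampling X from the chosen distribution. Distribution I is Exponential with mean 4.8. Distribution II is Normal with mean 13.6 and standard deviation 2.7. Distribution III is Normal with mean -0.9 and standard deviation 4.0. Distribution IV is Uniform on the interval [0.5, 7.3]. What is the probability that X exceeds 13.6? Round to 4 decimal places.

Conditional on each component, P(X > 13.6): I: 0.0588165; II: 0.5; III: 0.000144481; IV: 0.
By total probability, P(X > 13.6) = 0.34·0.0588165 + 0.12·0.5 + 0.25·0.000144481 + 0.29·0 = 0.0800337.

0.0800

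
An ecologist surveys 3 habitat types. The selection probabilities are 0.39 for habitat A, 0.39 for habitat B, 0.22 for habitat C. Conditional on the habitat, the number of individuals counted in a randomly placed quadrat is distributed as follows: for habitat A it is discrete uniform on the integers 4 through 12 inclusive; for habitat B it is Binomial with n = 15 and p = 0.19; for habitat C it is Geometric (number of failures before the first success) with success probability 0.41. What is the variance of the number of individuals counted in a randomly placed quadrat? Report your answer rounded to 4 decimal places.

12.1707

Per component, A: μ=8, E[X²]=70.6667; B: μ=2.85, E[X²]=10.431; C: μ=1.43902, E[X²]=5.58061.
E[X] = 0.39·8 + 0.39·2.85 + 0.22·1.43902 = 4.54809.
E[X²] = 0.39·70.6667 + 0.39·10.431 + 0.22·5.58061 = 32.8558.
Var(X) = E[X²] − (E[X])² = 32.8558 − 20.6851 = 12.1707.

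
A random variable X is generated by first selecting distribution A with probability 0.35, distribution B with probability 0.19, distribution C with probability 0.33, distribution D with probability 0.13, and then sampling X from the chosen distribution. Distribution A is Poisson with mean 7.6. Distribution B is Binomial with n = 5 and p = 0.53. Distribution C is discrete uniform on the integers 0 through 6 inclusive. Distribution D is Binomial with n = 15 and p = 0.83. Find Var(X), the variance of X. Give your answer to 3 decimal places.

Per component, A: μ=7.6, E[X²]=65.36; B: μ=2.65, E[X²]=8.268; C: μ=3, E[X²]=13; D: μ=12.45, E[X²]=157.119.
E[X] = 0.35·7.6 + 0.19·2.65 + 0.33·3 + 0.13·12.45 = 5.772.
E[X²] = 0.35·65.36 + 0.19·8.268 + 0.33·13 + 0.13·157.119 = 49.1624.
Var(X) = E[X²] − (E[X])² = 49.1624 − 33.316 = 15.8464.

15.846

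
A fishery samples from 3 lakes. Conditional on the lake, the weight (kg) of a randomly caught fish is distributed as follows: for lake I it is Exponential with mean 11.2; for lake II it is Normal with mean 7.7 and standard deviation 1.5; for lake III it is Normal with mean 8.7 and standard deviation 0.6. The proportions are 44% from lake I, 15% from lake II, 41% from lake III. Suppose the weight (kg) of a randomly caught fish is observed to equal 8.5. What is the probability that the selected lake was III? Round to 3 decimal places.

Likelihoods f(8.5 | ·): I: 0.0418007; II: 0.230703; III: 0.628972.
Posterior ∝ prior × likelihood. Numerator for III: 0.41·0.628972 = 0.257879.
Normalizing constant: 0.44·0.0418007 + 0.15·0.230703 + 0.41·0.628972 = 0.310876.
P(III | observation) = 0.257879 / 0.310876 = 0.829522.

0.830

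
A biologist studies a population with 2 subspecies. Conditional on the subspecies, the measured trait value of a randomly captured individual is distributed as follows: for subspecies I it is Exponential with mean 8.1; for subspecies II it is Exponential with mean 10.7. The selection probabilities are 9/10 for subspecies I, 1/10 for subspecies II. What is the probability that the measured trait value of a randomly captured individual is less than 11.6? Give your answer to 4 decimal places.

Conditional on each subspecies, P(X < 11.6): I: 0.761193; II: 0.661798.
By total probability, P(X < 11.6) = 0.9·0.761193 + 0.1·0.661798 = 0.751253.

0.7513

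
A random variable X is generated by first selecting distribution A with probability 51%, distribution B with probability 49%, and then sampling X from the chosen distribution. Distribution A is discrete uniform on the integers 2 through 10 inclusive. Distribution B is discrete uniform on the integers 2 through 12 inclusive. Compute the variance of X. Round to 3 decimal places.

8.550

Per component, A: μ=6, E[X²]=42.6667; B: μ=7, E[X²]=59.
E[X] = 0.51·6 + 0.49·7 = 6.49.
E[X²] = 0.51·42.6667 + 0.49·59 = 50.67.
Var(X) = E[X²] − (E[X])² = 50.67 − 42.1201 = 8.5499.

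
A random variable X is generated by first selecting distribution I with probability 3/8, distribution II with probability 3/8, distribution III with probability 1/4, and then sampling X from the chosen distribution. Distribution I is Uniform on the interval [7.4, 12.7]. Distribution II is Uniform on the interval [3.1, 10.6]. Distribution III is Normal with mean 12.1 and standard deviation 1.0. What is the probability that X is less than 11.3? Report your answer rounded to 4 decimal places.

0.7039

Conditional on each component, P(X < 11.3): I: 0.735849; II: 1; III: 0.211855.
By total probability, P(X < 11.3) = 0.375·0.735849 + 0.375·1 + 0.25·0.211855 = 0.703907.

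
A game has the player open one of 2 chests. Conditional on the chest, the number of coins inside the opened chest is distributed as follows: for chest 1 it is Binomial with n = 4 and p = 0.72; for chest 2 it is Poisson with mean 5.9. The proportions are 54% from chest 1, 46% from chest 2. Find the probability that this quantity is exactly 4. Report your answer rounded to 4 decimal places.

Conditional on each chest, P(X = 4): 1: 0.268739; 2: 0.138312.
By total probability, P(X = 4) = 0.54·0.268739 + 0.46·0.138312 = 0.208742.

0.2087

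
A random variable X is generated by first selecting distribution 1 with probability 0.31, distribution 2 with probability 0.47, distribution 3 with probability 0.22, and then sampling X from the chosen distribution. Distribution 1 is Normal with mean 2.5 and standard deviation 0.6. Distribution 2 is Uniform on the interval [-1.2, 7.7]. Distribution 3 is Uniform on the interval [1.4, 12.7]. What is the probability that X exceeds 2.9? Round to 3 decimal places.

Conditional on each component, P(X > 2.9): 1: 0.252493; 2: 0.539326; 3: 0.867257.
By total probability, P(X > 2.9) = 0.31·0.252493 + 0.47·0.539326 + 0.22·0.867257 = 0.522552.

0.523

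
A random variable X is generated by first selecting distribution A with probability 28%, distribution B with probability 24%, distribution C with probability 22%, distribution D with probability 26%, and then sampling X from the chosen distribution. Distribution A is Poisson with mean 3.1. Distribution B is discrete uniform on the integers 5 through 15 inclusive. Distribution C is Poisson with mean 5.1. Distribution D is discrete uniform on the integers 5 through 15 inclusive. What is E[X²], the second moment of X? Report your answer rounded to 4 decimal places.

65.4030

For each component E[X²] = Var + (mean)², giving A: 12.71; B: 110; C: 31.11; D: 110.
Overall E[X²] = 0.28·12.71 + 0.24·110 + 0.22·31.11 + 0.26·110 = 65.403.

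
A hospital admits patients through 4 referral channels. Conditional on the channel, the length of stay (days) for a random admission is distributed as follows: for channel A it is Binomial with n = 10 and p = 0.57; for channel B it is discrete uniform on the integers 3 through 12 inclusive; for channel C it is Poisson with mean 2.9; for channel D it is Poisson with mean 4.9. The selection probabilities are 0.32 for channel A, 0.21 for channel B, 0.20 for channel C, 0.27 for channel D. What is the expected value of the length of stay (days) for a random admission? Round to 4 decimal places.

5.3020

Component means — A: 5.7; B: 7.5; C: 2.9; D: 4.9.
E[X] = 0.32·5.7 + 0.21·7.5 + 0.2·2.9 + 0.27·4.9 = 5.302.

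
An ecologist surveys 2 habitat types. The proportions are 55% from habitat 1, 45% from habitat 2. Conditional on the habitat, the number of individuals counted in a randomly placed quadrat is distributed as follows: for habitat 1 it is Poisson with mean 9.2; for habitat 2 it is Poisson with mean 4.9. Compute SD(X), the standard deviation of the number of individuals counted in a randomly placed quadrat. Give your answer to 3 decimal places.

3.441

Per component, 1: μ=9.2, E[X²]=93.84; 2: μ=4.9, E[X²]=28.91.
E[X] = 0.55·9.2 + 0.45·4.9 = 7.265.
E[X²] = 0.55·93.84 + 0.45·28.91 = 64.6215.
Var(X) = E[X²] − (E[X])² = 64.6215 − 52.7802 = 11.8413.
SD(X) = √11.8413 = 3.44112.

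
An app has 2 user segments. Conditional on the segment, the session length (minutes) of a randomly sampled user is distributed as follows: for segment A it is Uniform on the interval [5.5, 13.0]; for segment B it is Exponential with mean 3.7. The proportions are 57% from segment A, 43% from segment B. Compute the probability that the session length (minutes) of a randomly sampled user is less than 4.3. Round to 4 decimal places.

0.2955

Conditional on each segment, P(X < 4.3): A: 0; B: 0.687191.
By total probability, P(X < 4.3) = 0.57·0 + 0.43·0.687191 = 0.295492.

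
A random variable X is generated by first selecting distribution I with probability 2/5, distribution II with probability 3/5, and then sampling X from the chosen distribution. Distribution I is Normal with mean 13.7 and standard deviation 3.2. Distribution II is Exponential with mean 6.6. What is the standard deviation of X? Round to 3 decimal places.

6.506

Per component, I: μ=13.7, E[X²]=197.93; II: μ=6.6, E[X²]=87.12.
E[X] = 0.4·13.7 + 0.6·6.6 = 9.44.
E[X²] = 0.4·197.93 + 0.6·87.12 = 131.444.
Var(X) = E[X²] − (E[X])² = 131.444 − 89.1136 = 42.3304.
SD(X) = √42.3304 = 6.50618.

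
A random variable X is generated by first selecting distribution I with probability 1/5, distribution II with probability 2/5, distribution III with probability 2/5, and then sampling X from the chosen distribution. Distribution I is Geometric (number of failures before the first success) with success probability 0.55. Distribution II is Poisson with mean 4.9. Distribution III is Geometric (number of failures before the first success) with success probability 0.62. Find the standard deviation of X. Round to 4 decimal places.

2.6325

Per component, I: μ=0.818182, E[X²]=2.15702; II: μ=4.9, E[X²]=28.91; III: μ=0.612903, E[X²]=1.3642.
E[X] = 0.2·0.818182 + 0.4·4.9 + 0.4·0.612903 = 2.3688.
E[X²] = 0.2·2.15702 + 0.4·28.91 + 0.4·1.3642 = 12.5411.
Var(X) = E[X²] − (E[X])² = 12.5411 − 5.6112 = 6.92988.
SD(X) = √6.92988 = 2.63247.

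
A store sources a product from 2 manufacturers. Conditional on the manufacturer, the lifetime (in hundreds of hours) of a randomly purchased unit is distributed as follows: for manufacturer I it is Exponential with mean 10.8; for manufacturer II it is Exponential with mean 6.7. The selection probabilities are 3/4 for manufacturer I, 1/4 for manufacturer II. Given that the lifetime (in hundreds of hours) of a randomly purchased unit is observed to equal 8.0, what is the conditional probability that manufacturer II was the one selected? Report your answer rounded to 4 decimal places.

Likelihoods f(8.0 | ·): I: 0.0441445; II: 0.0452235.
Posterior ∝ prior × likelihood. Numerator for II: 0.25·0.0452235 = 0.0113059.
Normalizing constant: 0.75·0.0441445 + 0.25·0.0452235 = 0.0444143.
P(II | observation) = 0.0113059 / 0.0444143 = 0.254555.

0.2546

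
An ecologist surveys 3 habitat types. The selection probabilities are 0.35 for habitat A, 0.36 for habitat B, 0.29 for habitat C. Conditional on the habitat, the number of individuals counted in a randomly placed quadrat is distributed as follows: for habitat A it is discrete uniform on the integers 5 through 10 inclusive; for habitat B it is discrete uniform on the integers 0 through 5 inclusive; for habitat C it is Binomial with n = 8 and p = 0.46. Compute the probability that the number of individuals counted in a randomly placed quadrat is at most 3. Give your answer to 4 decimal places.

Conditional on each habitat, P(X ≤ 3): A: 0; B: 0.666667; C: 0.45369.
By total probability, P(X ≤ 3) = 0.35·0 + 0.36·0.666667 + 0.29·0.45369 = 0.37157.

0.3716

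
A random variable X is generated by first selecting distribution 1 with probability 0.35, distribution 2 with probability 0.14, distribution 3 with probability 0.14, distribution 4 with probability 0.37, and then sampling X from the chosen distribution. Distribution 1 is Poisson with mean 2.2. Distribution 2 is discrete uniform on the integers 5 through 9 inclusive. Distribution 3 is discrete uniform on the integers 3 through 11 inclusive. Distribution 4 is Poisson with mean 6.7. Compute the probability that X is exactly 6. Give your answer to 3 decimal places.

Conditional on each component, P(X = 6): 1: 0.0174484; 2: 0.2; 3: 0.111111; 4: 0.154648.
By total probability, P(X = 6) = 0.35·0.0174484 + 0.14·0.2 + 0.14·0.111111 + 0.37·0.154648 = 0.106882.

0.107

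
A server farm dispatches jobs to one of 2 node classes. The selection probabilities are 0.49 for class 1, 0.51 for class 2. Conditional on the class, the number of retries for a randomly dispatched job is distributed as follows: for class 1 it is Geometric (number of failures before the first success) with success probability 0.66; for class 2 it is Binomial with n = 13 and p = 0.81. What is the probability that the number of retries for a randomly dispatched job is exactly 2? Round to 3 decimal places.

Conditional on each class, P(X = 2): 1: 0.076296; 2: 5.96148e-07.
By total probability, P(X = 2) = 0.49·0.076296 + 0.51·5.96148e-07 = 0.0373853.

0.037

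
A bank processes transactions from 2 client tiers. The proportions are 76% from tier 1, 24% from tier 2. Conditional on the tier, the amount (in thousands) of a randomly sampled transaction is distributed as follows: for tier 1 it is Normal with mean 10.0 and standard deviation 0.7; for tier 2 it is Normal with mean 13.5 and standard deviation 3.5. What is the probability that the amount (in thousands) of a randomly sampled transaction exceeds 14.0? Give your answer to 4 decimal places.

Conditional on each tier, P(X > 14.0): 1: 5.50829e-09; 2: 0.443202.
By total probability, P(X > 14.0) = 0.76·5.50829e-09 + 0.24·0.443202 = 0.106368.

0.1064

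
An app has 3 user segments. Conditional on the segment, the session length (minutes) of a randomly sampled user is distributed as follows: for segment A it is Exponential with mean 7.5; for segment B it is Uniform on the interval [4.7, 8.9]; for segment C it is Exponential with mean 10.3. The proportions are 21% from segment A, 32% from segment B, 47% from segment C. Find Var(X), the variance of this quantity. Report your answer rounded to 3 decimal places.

Per component, A: μ=7.5, E[X²]=112.5; B: μ=6.8, E[X²]=47.71; C: μ=10.3, E[X²]=212.18.
E[X] = 0.21·7.5 + 0.32·6.8 + 0.47·10.3 = 8.592.
E[X²] = 0.21·112.5 + 0.32·47.71 + 0.47·212.18 = 138.617.
Var(X) = E[X²] − (E[X])² = 138.617 − 73.8225 = 64.7943.

64.794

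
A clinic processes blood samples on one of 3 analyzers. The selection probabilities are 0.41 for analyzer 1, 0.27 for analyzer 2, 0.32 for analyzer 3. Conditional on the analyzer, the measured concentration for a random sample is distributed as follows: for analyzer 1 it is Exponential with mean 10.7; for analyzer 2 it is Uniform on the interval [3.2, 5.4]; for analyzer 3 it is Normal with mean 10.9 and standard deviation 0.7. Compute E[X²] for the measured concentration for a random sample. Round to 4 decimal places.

For each component E[X²] = Var + (mean)², giving 1: 228.98; 2: 18.8933; 3: 119.3.
Overall E[X²] = 0.41·228.98 + 0.27·18.8933 + 0.32·119.3 = 137.159.

137.1590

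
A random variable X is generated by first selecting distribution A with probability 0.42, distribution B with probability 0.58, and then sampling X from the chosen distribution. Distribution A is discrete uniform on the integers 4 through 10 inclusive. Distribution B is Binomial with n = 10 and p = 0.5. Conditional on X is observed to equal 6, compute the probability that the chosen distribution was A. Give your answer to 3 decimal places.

Likelihoods P(X=6 | ·): A: 0.142857; B: 0.205078.
Posterior ∝ prior × likelihood. Numerator for A: 0.42·0.142857 = 0.06.
Normalizing constant: 0.42·0.142857 + 0.58·0.205078 = 0.178945.
P(A | observation) = 0.06 / 0.178945 = 0.335298.

0.335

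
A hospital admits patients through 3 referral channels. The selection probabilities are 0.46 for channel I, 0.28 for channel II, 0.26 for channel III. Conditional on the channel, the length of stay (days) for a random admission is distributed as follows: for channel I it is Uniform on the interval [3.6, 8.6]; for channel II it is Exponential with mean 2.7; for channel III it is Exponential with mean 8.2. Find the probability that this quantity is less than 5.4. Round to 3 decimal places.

0.533

Conditional on each channel, P(X < 5.4): I: 0.36; II: 0.864665; III: 0.482392.
By total probability, P(X < 5.4) = 0.46·0.36 + 0.28·0.864665 + 0.26·0.482392 = 0.533128.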